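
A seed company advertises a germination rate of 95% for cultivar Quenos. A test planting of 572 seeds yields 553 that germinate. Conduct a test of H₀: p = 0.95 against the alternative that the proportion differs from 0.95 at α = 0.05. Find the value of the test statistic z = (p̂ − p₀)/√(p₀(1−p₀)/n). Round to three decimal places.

p̂ = 553/572 = 0.96678.
Standard error under H₀: √(0.95×0.05/572) = 0.00911.
z = (0.96678 − 0.95)/0.00911 = 0.01678/0.00911 = 1.842.
Two-sided p-value ≈ 2·Φ(−1.842) = 0.0655. With α = 0.05, fail to reject H₀.

z = 1.842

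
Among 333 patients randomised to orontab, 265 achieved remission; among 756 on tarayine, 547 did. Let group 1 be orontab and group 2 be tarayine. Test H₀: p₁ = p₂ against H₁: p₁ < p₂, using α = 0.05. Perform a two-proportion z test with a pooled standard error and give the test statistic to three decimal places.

z = 2.522

p̂₁ = 265/333 ≈ 0.795796, p̂₂ = 547/756 ≈ 0.723545.
Pooled p̂ = (265+547)/(333+756) = 812/1089 = 0.745638.
SE = √(0.189662 × 0.00432575) = 0.028643.
z = (0.795796 − 0.723545)/0.028643 = 0.072251/0.028643 = 2.522.
p-value = P(Z < 2.522) ≈ 0.9942, so at α = 0.05 we fail to reject H₀.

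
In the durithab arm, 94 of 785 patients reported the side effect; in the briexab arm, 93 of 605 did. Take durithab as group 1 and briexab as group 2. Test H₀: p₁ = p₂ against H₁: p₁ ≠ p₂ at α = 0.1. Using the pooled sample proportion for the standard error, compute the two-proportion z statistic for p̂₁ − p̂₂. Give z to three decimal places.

p̂₁ = 94/785 ≈ 0.11975, p̂₂ = 93/605 ≈ 0.15372.
Pooled p̂ = (94+93)/(785+605) = 187/1390 = 0.13453.
SE = √(p̂(1−p̂)(1/n₁+1/n₂)) = √(0.13453·0.86547·0.00292678) = √(0.000340775) = 0.01846.
z = (0.11975 − 0.15372)/0.01846 = -0.03397/0.01846 = -1.840.
Two-sided p-value ≈ 2·Φ(−1.840) = 0.0657, so at α = 0.1 we reject H₀.

z = -1.840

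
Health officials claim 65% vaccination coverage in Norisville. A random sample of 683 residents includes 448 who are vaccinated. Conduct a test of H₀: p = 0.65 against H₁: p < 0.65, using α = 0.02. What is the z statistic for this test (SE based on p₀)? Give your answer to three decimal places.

z = 0.325

p̂ = 448/683 ≈ 0.65593.
SE = √(p₀(1−p₀)/n) = √(0.2275/683) = 0.01825.
z = (0.65593 − 0.65)/0.01825 = 0.00593/0.01825 = 0.325.
p-value = P(Z < 0.325) ≈ 0.6274, so at α = 0.02 we fail to reject H₀.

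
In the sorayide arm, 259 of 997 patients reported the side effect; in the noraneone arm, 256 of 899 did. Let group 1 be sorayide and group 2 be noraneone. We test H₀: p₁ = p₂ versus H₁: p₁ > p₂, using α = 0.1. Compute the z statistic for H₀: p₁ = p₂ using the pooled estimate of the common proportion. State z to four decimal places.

p̂₁ = 259/997 = 0.259779, p̂₂ = 256/899 = 0.284761.
Pooled p̂ = (259+256)/(997+899) = 515/1896 = 0.271624.
SE = √(p̂(1−p̂)(1/n₁+1/n₂)) = √(0.271624·0.728376·0.00211536) = √(0.000418512) = 0.020458.
z = (0.259779 − 0.284761)/0.020458 = -0.024982/0.020458 = -1.2211.
p-value = P(Z > -1.221) ≈ 0.8890, so at α = 0.1 we fail to reject H₀.

z = -1.2211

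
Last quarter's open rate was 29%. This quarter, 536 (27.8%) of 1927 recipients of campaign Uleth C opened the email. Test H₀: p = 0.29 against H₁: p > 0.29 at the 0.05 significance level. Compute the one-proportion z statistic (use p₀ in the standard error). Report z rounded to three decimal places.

p̂ = 536/1927 ≈ 0.27815.
Under H₀, SE = √(0.29·0.71/1927) = √(0.00010685) = 0.01034.
z = (0.27815 − 0.29)/0.01034 = -0.01185/0.01034 = -1.146.
p-value = P(Z > -1.146) ≈ 0.8741; since p > α = 0.05, fail to reject H₀.

z = -1.146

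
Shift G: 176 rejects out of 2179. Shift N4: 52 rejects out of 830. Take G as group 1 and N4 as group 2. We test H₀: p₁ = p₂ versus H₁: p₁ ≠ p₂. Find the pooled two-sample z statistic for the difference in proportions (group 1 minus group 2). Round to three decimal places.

z = 1.679

p̂₁ = 176/2179 = 0.08077, p̂₂ = 52/830 = 0.06265.
Pooled p̂ = (176+52)/(2179+830) = 228/3009 = 0.07577.
SE = √(0.0700312 × 0.00166375) = 0.01079.
z = (0.08077 − 0.06265)/0.01079 = 0.01812/0.01079 = 1.679.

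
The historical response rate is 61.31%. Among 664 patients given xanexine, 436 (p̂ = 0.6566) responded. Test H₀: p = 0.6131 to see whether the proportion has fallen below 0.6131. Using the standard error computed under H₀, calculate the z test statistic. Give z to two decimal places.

z = 2.30

p̂ = 436/664 ≈ 0.6566.
SE = √(p₀(1−p₀)/n) = √(0.23721/664) = 0.0189.
z = (0.6566 − 0.6131)/0.0189 = 0.0435/0.0189 = 2.30.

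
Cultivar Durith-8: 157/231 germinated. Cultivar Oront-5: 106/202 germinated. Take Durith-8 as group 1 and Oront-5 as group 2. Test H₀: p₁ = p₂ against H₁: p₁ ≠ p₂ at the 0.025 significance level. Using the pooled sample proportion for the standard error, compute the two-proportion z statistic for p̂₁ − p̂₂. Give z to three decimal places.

z = 3.293

p̂₁ = 157/231 ≈ 0.67965, p̂₂ = 106/202 ≈ 0.52475.
Pooled p̂ = (157+106)/(231+202) = 263/433 = 0.60739.
SE = √(0.238467 × 0.0092795) = 0.04704.
z = (0.67965 − 0.52475)/0.04704 = 0.15490/0.04704 = 3.293.
Two-sided p-value ≈ 2·Φ(−3.293) = 0.0010, so at α = 0.025 we reject H₀.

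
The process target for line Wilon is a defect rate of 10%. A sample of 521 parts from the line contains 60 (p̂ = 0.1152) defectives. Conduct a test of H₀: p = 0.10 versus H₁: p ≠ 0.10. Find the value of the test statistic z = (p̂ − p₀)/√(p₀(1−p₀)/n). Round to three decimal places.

z = 1.154

p̂ = 60/521 = 0.11516.
Under H₀, SE = √(0.1·0.9/521) = √(0.000172745) = 0.01314.
z = (0.11516 − 0.1)/0.01314 = 0.01516/0.01314 = 1.154.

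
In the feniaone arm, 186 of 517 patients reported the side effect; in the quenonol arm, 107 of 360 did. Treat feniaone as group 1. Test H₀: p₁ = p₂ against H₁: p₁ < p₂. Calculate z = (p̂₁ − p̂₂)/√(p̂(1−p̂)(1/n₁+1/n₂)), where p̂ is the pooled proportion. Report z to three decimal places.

z = 1.932

p̂₁ = 186/517 ≈ 0.35977, p̂₂ = 107/360 ≈ 0.29722.
Pooled p̂ = (186+107)/(517+360) = 293/877 = 0.33409.
SE = √(p̂(1−p̂)(1/n₁+1/n₂)) = √(0.33409·0.66591·0.00471201) = √(0.00104831) = 0.03238.
z = (0.35977 − 0.29722)/0.03238 = 0.06255/0.03238 = 1.932.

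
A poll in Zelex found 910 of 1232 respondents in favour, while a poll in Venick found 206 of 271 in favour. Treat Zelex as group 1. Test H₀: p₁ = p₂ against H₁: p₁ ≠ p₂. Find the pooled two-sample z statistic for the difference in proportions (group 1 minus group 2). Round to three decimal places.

z = -0.733

p̂₁ = 910/1232 ≈ 0.73864, p̂₂ = 206/271 ≈ 0.76015.
Pooled p̂ = (910+206)/(1232+271) = 1116/1503 = 0.74251.
SE = √(0.191186 × 0.00450173) = 0.02934.
z = (0.73864 − 0.76015)/0.02934 = -0.02151/0.02934 = -0.733.
Two-sided p-value ≈ 2·Φ(−0.733) = 0.4634.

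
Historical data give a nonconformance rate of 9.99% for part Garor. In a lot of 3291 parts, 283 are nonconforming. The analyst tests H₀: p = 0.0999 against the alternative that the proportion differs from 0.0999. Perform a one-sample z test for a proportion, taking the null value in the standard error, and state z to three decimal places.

p̂ = 283/3291 = 0.085992.
SE = √(p₀(1−p₀)/n) = √(0.08992/3291) = 0.005227.
z = (0.085992 − 0.0999)/0.005227 = -0.013908/0.005227 = -2.661.

z = -2.661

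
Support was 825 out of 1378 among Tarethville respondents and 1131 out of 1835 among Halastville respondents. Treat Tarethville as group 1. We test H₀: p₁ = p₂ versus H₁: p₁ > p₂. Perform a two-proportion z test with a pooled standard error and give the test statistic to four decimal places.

z = -1.0149

p̂₁ = 825/1378 = 0.598694, p̂₂ = 1131/1835 = 0.616349.
Pooled p̂ = (825+1131)/(1378+1835) = 1956/3213 = 0.608777.
SE = √(p̂(1−p̂)(1/n₁+1/n₂)) = √(0.608777·0.391223·0.00127065) = √(0.000302627) = 0.017396.
z = (0.598694 − 0.616349)/0.017396 = -0.017655/0.017396 = -1.0149.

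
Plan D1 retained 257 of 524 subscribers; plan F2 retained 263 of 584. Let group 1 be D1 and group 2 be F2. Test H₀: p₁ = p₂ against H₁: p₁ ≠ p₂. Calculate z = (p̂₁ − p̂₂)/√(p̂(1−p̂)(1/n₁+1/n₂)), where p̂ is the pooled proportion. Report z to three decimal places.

p̂₁ = 257/524 ≈ 0.49046, p̂₂ = 263/584 ≈ 0.45034.
Pooled p̂ = (257+263)/(524+584) = 520/1108 = 0.46931.
SE = √(p̂(1−p̂)(1/n₁+1/n₂)) = √(0.46931·0.53069·0.00362073) = √(0.000901772) = 0.03003.
z = (0.49046 − 0.45034)/0.03003 = 0.04012/0.03003 = 1.336.

z = 1.336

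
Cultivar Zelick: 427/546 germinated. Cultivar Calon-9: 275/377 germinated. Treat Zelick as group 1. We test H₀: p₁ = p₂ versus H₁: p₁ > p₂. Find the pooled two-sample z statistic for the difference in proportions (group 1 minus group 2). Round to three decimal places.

p̂₁ = 427/546 ≈ 0.78205, p̂₂ = 275/377 ≈ 0.72944.
Pooled p̂ = (427+275)/(546+377) = 702/923 = 0.76056.
SE = √(0.182107 × 0.00448402) = 0.02858.
z = (0.78205 − 0.72944)/0.02858 = 0.05261/0.02858 = 1.841.

z = 1.841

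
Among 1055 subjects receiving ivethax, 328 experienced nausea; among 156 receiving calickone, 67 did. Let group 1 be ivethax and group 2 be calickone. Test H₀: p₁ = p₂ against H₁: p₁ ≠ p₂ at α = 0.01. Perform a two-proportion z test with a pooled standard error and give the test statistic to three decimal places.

p̂₁ = 328/1055 = 0.31090, p̂₂ = 67/156 = 0.42949.
Pooled p̂ = (328+67)/(1055+156) = 395/1211 = 0.32618.
SE = √(p̂(1−p̂)(1/n₁+1/n₂)) = √(0.32618·0.67382·0.00735812) = √(0.00161721) = 0.04021.
z = (0.31090 − 0.42949)/0.04021 = -0.11859/0.04021 = -2.949.
Two-sided p-value ≈ 2·Φ(−2.949) = 0.0032, so at α = 0.01 we reject H₀.

z = -2.949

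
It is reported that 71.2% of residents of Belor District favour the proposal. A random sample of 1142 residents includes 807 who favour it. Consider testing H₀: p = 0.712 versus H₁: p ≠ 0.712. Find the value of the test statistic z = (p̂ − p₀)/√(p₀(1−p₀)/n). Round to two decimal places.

p̂ = 807/1142 ≈ 0.7067.
SE = √(p₀(1−p₀)/n) = √(0.20506/1142) = 0.0134.
z = (0.7067 − 0.712)/0.0134 = -0.0053/0.0134 = -0.40.

z = -0.40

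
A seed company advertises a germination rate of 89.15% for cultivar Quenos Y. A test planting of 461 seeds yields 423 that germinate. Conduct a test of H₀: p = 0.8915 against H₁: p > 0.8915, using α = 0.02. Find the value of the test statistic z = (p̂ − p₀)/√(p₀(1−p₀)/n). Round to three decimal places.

z = 1.800

p̂ = 423/461 = 0.917570.
Under H₀, SE = √(0.8915·0.1085/461) = √(0.000209822) = 0.014485.
z = (0.917570 − 0.8915)/0.014485 = 0.026070/0.014485 = 1.800.
p-value = P(Z > 1.800) ≈ 0.0359, so at α = 0.02 we fail to reject H₀.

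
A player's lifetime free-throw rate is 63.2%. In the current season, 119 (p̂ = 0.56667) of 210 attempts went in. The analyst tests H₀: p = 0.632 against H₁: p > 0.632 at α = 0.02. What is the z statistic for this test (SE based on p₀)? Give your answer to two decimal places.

z = -1.96

p̂ = 119/210 = 0.5667.
Under H₀, SE = √(0.632·0.368/210) = √(0.0011075) = 0.0333.
z = (0.5667 − 0.632)/0.0333 = -0.0653/0.0333 = -1.96.
p-value = P(Z > -1.963) ≈ 0.9752. With α = 0.02, fail to reject H₀.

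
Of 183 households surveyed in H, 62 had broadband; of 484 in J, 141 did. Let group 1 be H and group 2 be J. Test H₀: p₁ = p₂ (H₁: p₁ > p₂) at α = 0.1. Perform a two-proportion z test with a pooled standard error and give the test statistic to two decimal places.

p̂₁ = 62/183 ≈ 0.3388, p̂₂ = 141/484 ≈ 0.2913.
Pooled p̂ = (62+141)/(183+484) = 203/667 = 0.3043.
SE = √(p̂(1−p̂)(1/n₁+1/n₂)) = √(0.3043·0.6957·0.0075306) = √(0.00159438) = 0.0399.
z = (0.3388 − 0.2913)/0.0399 = 0.0475/0.0399 = 1.19.
p-value = P(Z > 1.189) ≈ 0.1172. With α = 0.1, fail to reject H₀.

z = 1.19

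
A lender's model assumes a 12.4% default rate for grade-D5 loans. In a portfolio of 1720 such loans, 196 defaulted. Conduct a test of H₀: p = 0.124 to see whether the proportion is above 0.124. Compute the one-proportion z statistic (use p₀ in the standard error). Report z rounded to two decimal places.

z = -1.26

p̂ = 196/1720 ≈ 0.11395.
Standard error under H₀: √(0.124×0.876/1720) = 0.00795.
z = (0.11395 − 0.124)/0.00795 = -0.01005/0.00795 = -1.26.
p-value = P(Z > -1.264) ≈ 0.8969.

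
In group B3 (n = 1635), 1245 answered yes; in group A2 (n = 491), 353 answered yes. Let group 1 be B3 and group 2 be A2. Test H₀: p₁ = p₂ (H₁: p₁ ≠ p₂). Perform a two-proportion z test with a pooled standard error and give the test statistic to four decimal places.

z = 1.9127

p̂₁ = 1245/1635 = 0.761468, p̂₂ = 353/491 = 0.718941.
Pooled p̂ = (1245+353)/(1635+491) = 1598/2126 = 0.751646.
SE = √(0.186674 × 0.00264828) = 0.022234.
z = (0.761468 − 0.718941)/0.022234 = 0.042527/0.022234 = 1.9127.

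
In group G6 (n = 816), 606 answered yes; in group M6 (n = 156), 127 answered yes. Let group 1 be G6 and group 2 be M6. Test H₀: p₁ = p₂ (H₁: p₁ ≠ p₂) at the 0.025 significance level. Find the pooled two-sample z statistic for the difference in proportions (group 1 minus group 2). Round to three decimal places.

p̂₁ = 606/816 = 0.74265, p̂₂ = 127/156 = 0.81410.
Pooled p̂ = (606+127)/(816+156) = 733/972 = 0.75412.
SE = √(0.185425 × 0.00763575) = 0.03763.
z = (0.74265 − 0.81410)/0.03763 = -0.07145/0.03763 = -1.899.
Two-sided p-value ≈ 2·Φ(−1.899) = 0.0576, so at α = 0.025 we fail to reject H₀.

z = -1.899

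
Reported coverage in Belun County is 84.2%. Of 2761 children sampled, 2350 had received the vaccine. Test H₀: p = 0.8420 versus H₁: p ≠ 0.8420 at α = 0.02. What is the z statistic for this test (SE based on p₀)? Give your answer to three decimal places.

z = 1.317

p̂ = 2350/2761 ≈ 0.85114.
Standard error under H₀: √(0.842×0.158/2761) = 0.00694.
z = (0.85114 − 0.842)/0.00694 = 0.00914/0.00694 = 1.317.
Two-sided p-value ≈ 2·Φ(−1.317) = 0.1879, so at α = 0.02 we fail to reject H₀.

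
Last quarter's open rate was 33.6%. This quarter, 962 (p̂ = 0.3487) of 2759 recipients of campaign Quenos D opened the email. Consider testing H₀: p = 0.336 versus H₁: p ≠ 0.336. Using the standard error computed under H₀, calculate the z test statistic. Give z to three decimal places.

z = 1.410

p̂ = 962/2759 ≈ 0.34868.
Standard error under H₀: √(0.336×0.664/2759) = 0.00899.
z = (0.34868 − 0.336)/0.00899 = 0.01268/0.00899 = 1.410.
p-value = 2·P(Z > 1.410) ≈ 0.1586.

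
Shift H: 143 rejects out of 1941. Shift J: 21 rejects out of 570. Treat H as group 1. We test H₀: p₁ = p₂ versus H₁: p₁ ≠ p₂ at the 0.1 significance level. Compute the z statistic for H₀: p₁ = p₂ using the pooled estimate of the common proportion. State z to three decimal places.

z = 3.129

p̂₁ = 143/1941 ≈ 0.07367, p̂₂ = 21/570 ≈ 0.03684.
Pooled p̂ = (143+21)/(1941+570) = 164/2511 = 0.06531.
SE = √(p̂(1−p̂)(1/n₁+1/n₂)) = √(0.06531·0.93469·0.00226958) = √(0.000138551) = 0.01177.
z = (0.07367 − 0.03684)/0.01177 = 0.03683/0.01177 = 3.129.
p-value = 2·P(Z > 3.129) ≈ 0.0018, so at α = 0.1 we reject H₀.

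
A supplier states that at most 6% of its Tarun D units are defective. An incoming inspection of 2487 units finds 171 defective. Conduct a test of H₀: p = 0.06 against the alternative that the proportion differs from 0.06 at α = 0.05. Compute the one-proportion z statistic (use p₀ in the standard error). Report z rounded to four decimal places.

z = 1.8390

p̂ = 171/2487 ≈ 0.0687575.
Under H₀, SE = √(0.06·0.94/2487) = √(2.26779e-05) = 0.0047621.
z = (0.0687575 − 0.06)/0.0047621 = 0.0087575/0.0047621 = 1.8390.
Two-sided p-value ≈ 2·Φ(−1.839) = 0.0659, so at α = 0.05 we fail to reject H₀.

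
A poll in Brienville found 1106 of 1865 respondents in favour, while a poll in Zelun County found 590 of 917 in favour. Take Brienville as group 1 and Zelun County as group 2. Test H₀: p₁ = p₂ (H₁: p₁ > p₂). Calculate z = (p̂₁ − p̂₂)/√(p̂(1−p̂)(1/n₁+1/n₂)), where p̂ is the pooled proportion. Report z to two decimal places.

z = -2.56

p̂₁ = 1106/1865 ≈ 0.5930, p̂₂ = 590/917 ≈ 0.6434.
Pooled p̂ = (1106+590)/(1865+917) = 1696/2782 = 0.6096.
SE = √(0.237981 × 0.00162671) = 0.0197.
z = (0.5930 − 0.6434)/0.0197 = -0.0504/0.0197 = -2.56.
p-value = P(Z > -2.560) ≈ 0.9948.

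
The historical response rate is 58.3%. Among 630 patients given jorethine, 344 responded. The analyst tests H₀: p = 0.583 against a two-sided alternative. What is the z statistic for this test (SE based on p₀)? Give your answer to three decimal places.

p̂ = 344/630 ≈ 0.54603.
Under H₀, SE = √(0.583·0.417/630) = √(0.00038589) = 0.01964.
z = (0.54603 − 0.583)/0.01964 = -0.03697/0.01964 = -1.882.
Two-sided p-value ≈ 2·Φ(−1.882) = 0.0598.

z = -1.882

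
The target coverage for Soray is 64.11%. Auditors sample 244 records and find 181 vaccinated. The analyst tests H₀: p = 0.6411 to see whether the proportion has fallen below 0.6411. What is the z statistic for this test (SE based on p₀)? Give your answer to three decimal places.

z = 3.279

p̂ = 181/244 ≈ 0.74180.
Under H₀, SE = √(0.6411·0.3589/244) = √(0.000942995) = 0.03071.
z = (0.74180 − 0.6411)/0.03071 = 0.10070/0.03071 = 3.279.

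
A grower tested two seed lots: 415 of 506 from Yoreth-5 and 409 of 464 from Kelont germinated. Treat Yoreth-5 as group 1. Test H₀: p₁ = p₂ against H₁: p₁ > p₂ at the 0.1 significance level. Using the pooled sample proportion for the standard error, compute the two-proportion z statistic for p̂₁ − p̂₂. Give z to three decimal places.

p̂₁ = 415/506 = 0.820158, p̂₂ = 409/464 = 0.881466.
Pooled p̂ = (415+409)/(506+464) = 824/970 = 0.849485.
SE = √(p̂(1−p̂)(1/n₁+1/n₂)) = √(0.849485·0.150515·0.00413146) = √(0.00052825) = 0.022984.
z = (0.820158 − 0.881466)/0.022984 = -0.061308/0.022984 = -2.667.
p-value = P(Z > -2.667) ≈ 0.9962. With α = 0.1, fail to reject H₀.

z = -2.667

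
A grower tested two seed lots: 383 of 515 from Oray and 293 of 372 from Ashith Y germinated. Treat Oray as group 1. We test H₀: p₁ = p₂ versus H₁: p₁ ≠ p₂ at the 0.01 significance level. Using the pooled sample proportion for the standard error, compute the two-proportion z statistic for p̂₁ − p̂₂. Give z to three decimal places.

z = -1.517

p̂₁ = 383/515 = 0.74369, p̂₂ = 293/372 = 0.78763.
Pooled p̂ = (383+293)/(515+372) = 676/887 = 0.76212.
SE = √(0.181293 × 0.00462992) = 0.02897.
z = (0.74369 − 0.78763)/0.02897 = -0.04394/0.02897 = -1.517.
p-value = 2·P(Z > 1.517) ≈ 0.1293, so at α = 0.01 we fail to reject H₀.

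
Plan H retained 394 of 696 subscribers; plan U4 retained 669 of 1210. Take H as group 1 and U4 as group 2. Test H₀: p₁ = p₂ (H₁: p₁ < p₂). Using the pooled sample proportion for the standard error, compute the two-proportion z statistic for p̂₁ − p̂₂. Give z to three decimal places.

p̂₁ = 394/696 = 0.56609, p̂₂ = 669/1210 = 0.55289.
Pooled p̂ = (394+669)/(696+1210) = 1063/1906 = 0.55771.
SE = √(0.246669 × 0.00226323) = 0.02363.
z = (0.56609 − 0.55289)/0.02363 = 0.01320/0.02363 = 0.559.
p-value = P(Z < 0.559) ≈ 0.7118.

z = 0.559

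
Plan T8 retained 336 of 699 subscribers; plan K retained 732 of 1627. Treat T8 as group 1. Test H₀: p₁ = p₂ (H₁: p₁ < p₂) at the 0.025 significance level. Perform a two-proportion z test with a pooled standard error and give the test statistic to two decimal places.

p̂₁ = 336/699 = 0.4807, p̂₂ = 732/1627 = 0.4499.
Pooled p̂ = (336+732)/(699+1627) = 1068/2326 = 0.4592.
SE = √(0.248332 × 0.00204524) = 0.0225.
z = (0.4807 − 0.4499)/0.0225 = 0.0308/0.0225 = 1.37.
p-value = P(Z < 1.366) ≈ 0.9140. With α = 0.025, fail to reject H₀.

z = 1.37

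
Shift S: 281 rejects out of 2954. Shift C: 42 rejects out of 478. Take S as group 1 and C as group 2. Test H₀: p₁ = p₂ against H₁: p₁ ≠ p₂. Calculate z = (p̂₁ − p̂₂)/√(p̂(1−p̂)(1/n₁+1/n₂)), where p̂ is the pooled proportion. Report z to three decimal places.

p̂₁ = 281/2954 = 0.09513, p̂₂ = 42/478 = 0.08787.
Pooled p̂ = (281+42)/(2954+478) = 323/3432 = 0.09411.
SE = √(p̂(1−p̂)(1/n₁+1/n₂)) = √(0.09411·0.90589·0.00243057) = √(0.000207223) = 0.01440.
z = (0.09513 − 0.08787)/0.01440 = 0.00726/0.01440 = 0.504.

z = 0.504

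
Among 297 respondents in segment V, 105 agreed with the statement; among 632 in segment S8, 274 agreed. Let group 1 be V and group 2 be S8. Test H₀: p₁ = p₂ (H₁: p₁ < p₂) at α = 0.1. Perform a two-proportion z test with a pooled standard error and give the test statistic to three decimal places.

z = -2.314

p̂₁ = 105/297 ≈ 0.35354, p̂₂ = 274/632 ≈ 0.43354.
Pooled p̂ = (105+274)/(297+632) = 379/929 = 0.40797.
SE = √(0.24153 × 0.00494928) = 0.03457.
z = (0.35354 − 0.43354)/0.03457 = -0.08000/0.03457 = -2.314.
p-value = P(Z < -2.314) ≈ 0.0103; since p < α = 0.1, reject H₀.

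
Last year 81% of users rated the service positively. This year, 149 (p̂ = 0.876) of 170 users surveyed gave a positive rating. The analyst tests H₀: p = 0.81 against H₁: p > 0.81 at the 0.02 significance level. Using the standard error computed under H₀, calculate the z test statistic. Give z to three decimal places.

z = 2.209

p̂ = 149/170 ≈ 0.87647.
Standard error under H₀: √(0.81×0.19/170) = 0.03009.
z = (0.87647 − 0.81)/0.03009 = 0.06647/0.03009 = 2.209.
p-value = P(Z > 2.209) ≈ 0.0136, so at α = 0.02 we reject H₀.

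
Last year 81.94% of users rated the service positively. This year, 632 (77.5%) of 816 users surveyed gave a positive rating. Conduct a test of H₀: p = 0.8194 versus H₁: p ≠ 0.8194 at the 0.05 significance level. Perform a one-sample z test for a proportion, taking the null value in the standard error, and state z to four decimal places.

z = -3.3334

p̂ = 632/816 = 0.7745098.
SE = √(p₀(1−p₀)/n) = √(0.14798/816) = 0.0134667.
z = (0.7745098 − 0.8194)/0.0134667 = -0.0448902/0.0134667 = -3.3334.
p-value = 2·P(Z > 3.333) ≈ 0.0009; since p < α = 0.05, reject H₀.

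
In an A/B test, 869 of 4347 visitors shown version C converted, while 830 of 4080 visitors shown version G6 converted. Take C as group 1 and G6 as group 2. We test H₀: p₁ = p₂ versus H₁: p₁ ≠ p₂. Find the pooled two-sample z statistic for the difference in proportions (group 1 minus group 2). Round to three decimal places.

z = -0.403

p̂₁ = 869/4347 = 0.199908, p̂₂ = 830/4080 = 0.203431.
Pooled p̂ = (869+830)/(4347+4080) = 1699/8427 = 0.201614.
SE = √(0.160966 × 0.000475142) = 0.008745.
z = (0.199908 − 0.203431)/0.008745 = -0.003523/0.008745 = -0.403.
Two-sided p-value ≈ 2·Φ(−0.403) = 0.6870.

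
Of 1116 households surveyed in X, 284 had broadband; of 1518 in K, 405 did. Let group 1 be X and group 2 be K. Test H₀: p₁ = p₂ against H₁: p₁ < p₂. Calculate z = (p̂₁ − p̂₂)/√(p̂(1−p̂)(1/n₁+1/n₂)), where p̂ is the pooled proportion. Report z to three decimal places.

z = -0.711

p̂₁ = 284/1116 ≈ 0.25448, p̂₂ = 405/1518 ≈ 0.26680.
Pooled p̂ = (284+405)/(1116+1518) = 689/2634 = 0.26158.
SE = √(0.193156 × 0.00155482) = 0.01733.
z = (0.25448 − 0.26680)/0.01733 = -0.01232/0.01733 = -0.711.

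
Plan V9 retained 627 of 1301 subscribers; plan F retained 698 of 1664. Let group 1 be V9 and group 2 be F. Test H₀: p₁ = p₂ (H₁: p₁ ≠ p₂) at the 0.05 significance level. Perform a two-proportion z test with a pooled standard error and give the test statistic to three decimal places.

p̂₁ = 627/1301 ≈ 0.48194, p̂₂ = 698/1664 ≈ 0.41947.
Pooled p̂ = (627+698)/(1301+1664) = 1325/2965 = 0.44688.
SE = √(0.247178 × 0.0013696) = 0.01840.
z = (0.48194 − 0.41947)/0.01840 = 0.06247/0.01840 = 3.395.
p-value = 2·P(Z > 3.395) ≈ 0.0007. With α = 0.05, reject H₀.

z = 3.395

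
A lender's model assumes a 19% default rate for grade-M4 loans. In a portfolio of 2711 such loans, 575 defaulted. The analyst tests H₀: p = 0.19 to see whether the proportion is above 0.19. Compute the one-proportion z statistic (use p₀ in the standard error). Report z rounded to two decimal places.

z = 2.93

p̂ = 575/2711 = 0.21210.
Standard error under H₀: √(0.19×0.81/2711) = 0.00753.
z = (0.21210 − 0.19)/0.00753 = 0.02210/0.00753 = 2.93.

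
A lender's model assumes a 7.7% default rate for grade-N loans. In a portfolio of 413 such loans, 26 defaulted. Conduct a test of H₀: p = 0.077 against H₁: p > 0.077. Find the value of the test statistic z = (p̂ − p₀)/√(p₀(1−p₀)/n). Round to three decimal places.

z = -1.071

p̂ = 26/413 ≈ 0.06295.
Under H₀, SE = √(0.077·0.923/413) = √(0.000172085) = 0.01312.
z = (0.06295 − 0.077)/0.01312 = -0.01405/0.01312 = -1.071.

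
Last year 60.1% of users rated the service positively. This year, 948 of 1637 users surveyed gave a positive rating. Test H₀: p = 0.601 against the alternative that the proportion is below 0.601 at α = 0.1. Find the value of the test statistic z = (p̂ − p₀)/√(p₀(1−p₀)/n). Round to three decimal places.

p̂ = 948/1637 ≈ 0.57911.
SE = √(p₀(1−p₀)/n) = √(0.2398/1637) = 0.01210.
z = (0.57911 − 0.601)/0.01210 = -0.02189/0.01210 = -1.809.
p-value = P(Z < -1.809) ≈ 0.0352, so at α = 0.1 we reject H₀.

z = -1.809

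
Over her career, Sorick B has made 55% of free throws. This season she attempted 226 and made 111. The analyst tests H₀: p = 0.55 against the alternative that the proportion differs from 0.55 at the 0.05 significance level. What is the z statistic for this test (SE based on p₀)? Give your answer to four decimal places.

p̂ = 111/226 ≈ 0.491150.
Standard error under H₀: √(0.55×0.45/226) = 0.033093.
z = (0.491150 − 0.55)/0.033093 = -0.058850/0.033093 = -1.7783.
Two-sided p-value ≈ 2·Φ(−1.778) = 0.0754. With α = 0.05, fail to reject H₀.

z = -1.7783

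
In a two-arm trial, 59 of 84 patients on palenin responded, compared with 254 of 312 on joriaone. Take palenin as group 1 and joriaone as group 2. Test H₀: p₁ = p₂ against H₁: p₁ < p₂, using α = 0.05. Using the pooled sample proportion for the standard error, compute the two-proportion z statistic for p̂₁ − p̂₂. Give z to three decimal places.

p̂₁ = 59/84 = 0.70238, p̂₂ = 254/312 = 0.81410.
Pooled p̂ = (59+254)/(84+312) = 313/396 = 0.79040.
SE = √(0.165665 × 0.0151099) = 0.05003.
z = (0.70238 − 0.81410)/0.05003 = -0.11172/0.05003 = -2.233.
p-value = P(Z < -2.233) ≈ 0.0128; since p < α = 0.05, reject H₀.

z = -2.233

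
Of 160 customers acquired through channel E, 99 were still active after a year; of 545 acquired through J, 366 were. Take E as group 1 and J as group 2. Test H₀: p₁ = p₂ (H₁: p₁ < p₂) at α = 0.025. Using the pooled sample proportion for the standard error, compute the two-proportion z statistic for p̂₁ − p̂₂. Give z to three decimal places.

p̂₁ = 99/160 = 0.61875, p̂₂ = 366/545 = 0.67156.
Pooled p̂ = (99+366)/(160+545) = 465/705 = 0.65957.
SE = √(p̂(1−p̂)(1/n₁+1/n₂)) = √(0.65957·0.34043·0.00808486) = √(0.00181534) = 0.04261.
z = (0.61875 − 0.67156)/0.04261 = -0.05281/0.04261 = -1.239.
p-value = P(Z < -1.239) ≈ 0.1076; since p > α = 0.025, fail to reject H₀.

z = -1.239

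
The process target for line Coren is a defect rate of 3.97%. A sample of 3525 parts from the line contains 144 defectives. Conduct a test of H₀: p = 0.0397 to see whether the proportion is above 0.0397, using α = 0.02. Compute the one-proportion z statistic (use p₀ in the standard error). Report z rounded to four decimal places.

p̂ = 144/3525 = 0.040851.
SE = √(p₀(1−p₀)/n) = √(0.038124/3525) = 0.003289.
z = (0.040851 − 0.0397)/0.003289 = 0.001151/0.003289 = 0.3500.
p-value = P(Z > 0.350) ≈ 0.3632, so at α = 0.02 we fail to reject H₀.

z = 0.3500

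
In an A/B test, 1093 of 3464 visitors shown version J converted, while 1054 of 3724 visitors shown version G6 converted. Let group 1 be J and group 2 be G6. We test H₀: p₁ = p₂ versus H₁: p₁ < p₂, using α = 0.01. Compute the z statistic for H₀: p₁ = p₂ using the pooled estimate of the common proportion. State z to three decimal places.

p̂₁ = 1093/3464 = 0.315531, p̂₂ = 1054/3724 = 0.283029.
Pooled p̂ = (1093+1054)/(3464+3724) = 2147/7188 = 0.298692.
SE = √(p̂(1−p̂)(1/n₁+1/n₂)) = √(0.298692·0.701308·0.000557212) = √(0.000116722) = 0.010804.
z = (0.315531 − 0.283029)/0.010804 = 0.032502/0.010804 = 3.008.
p-value = P(Z < 3.008) ≈ 0.9987; since p > α = 0.01, fail to reject H₀.

z = 3.008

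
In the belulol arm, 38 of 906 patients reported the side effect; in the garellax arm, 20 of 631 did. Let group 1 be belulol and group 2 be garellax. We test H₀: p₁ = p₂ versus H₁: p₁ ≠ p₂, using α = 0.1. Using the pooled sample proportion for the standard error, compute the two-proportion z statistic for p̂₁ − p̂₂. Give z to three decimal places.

p̂₁ = 38/906 ≈ 0.041943, p̂₂ = 20/631 ≈ 0.031696.
Pooled p̂ = (38+20)/(906+631) = 58/1537 = 0.037736.
SE = √(0.0363119 × 0.00268854) = 0.009881.
z = (0.041943 − 0.031696)/0.009881 = 0.010247/0.009881 = 1.037.
Two-sided p-value ≈ 2·Φ(−1.037) = 0.2997; since p > α = 0.1, fail to reject H₀.

z = 1.037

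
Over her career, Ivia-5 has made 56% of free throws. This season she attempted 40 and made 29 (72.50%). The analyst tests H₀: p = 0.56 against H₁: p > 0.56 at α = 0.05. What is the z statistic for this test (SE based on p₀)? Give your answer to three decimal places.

p̂ = 29/40 = 0.72500.
SE = √(p₀(1−p₀)/n) = √(0.2464/40) = 0.07849.
z = (0.72500 − 0.56)/0.07849 = 0.16500/0.07849 = 2.102.
p-value = P(Z > 2.102) ≈ 0.0178. With α = 0.05, reject H₀.

z = 2.102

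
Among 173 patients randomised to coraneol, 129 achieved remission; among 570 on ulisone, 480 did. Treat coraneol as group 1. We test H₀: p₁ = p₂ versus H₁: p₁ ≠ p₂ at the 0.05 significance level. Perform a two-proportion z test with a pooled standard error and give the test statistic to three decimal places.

p̂₁ = 129/173 ≈ 0.74566, p̂₂ = 480/570 ≈ 0.84211.
Pooled p̂ = (129+480)/(173+570) = 609/743 = 0.81965.
SE = √(p̂(1−p̂)(1/n₁+1/n₂)) = √(0.81965·0.18035·0.00753473) = √(0.00111381) = 0.03337.
z = (0.74566 − 0.84211)/0.03337 = -0.09645/0.03337 = -2.890.
p-value = 2·P(Z > 2.890) ≈ 0.0039. With α = 0.05, reject H₀.

z = -2.890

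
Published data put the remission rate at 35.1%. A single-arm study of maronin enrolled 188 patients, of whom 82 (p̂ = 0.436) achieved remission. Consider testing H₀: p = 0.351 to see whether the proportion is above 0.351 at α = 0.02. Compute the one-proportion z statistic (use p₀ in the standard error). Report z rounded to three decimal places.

p̂ = 82/188 = 0.43617.
Standard error under H₀: √(0.351×0.649/188) = 0.03481.
z = (0.43617 − 0.351)/0.03481 = 0.08517/0.03481 = 2.447.
p-value = P(Z > 2.447) ≈ 0.0072. With α = 0.02, reject H₀.

z = 2.447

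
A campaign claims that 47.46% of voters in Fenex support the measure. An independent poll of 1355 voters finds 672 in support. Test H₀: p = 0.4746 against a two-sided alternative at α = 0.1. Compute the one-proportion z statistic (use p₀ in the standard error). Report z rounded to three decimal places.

p̂ = 672/1355 = 0.49594.
SE = √(p₀(1−p₀)/n) = √(0.24935/1355) = 0.01357.
z = (0.49594 − 0.4746)/0.01357 = 0.02134/0.01357 = 1.573.
Two-sided p-value ≈ 2·Φ(−1.573) = 0.1157. With α = 0.1, fail to reject H₀.

z = 1.573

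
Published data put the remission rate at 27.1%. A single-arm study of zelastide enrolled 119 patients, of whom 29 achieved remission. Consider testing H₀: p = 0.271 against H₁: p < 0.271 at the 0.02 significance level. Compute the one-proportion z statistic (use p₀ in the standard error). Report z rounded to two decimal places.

z = -0.67

p̂ = 29/119 = 0.2437.
Under H₀, SE = √(0.271·0.729/119) = √(0.00166016) = 0.0407.
z = (0.2437 − 0.271)/0.0407 = -0.0273/0.0407 = -0.67.
p-value = P(Z < -0.670) ≈ 0.2514, so at α = 0.02 we fail to reject H₀.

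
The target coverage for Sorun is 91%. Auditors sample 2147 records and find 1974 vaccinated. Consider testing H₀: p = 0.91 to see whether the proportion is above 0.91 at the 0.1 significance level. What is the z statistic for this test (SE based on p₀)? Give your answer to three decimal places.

z = 1.526

p̂ = 1974/2147 = 0.919422.
Under H₀, SE = √(0.91·0.09/2147) = √(3.81463e-05) = 0.006176.
z = (0.919422 − 0.91)/0.006176 = 0.009422/0.006176 = 1.526.
p-value = P(Z > 1.526) ≈ 0.0636; since p < α = 0.1, reject H₀.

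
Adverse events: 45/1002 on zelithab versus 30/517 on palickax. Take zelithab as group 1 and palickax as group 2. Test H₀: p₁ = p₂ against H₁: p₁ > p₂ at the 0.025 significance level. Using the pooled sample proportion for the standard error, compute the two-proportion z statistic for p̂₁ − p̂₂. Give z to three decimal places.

p̂₁ = 45/1002 ≈ 0.04491, p̂₂ = 30/517 ≈ 0.05803.
Pooled p̂ = (45+30)/(1002+517) = 75/1519 = 0.04937.
SE = √(p̂(1−p̂)(1/n₁+1/n₂)) = √(0.04937·0.95063·0.00293224) = √(0.00013763) = 0.01173.
z = (0.04491 − 0.05803)/0.01173 = -0.01312/0.01173 = -1.118.
p-value = P(Z > -1.118) ≈ 0.8682; since p > α = 0.025, fail to reject H₀.

z = -1.118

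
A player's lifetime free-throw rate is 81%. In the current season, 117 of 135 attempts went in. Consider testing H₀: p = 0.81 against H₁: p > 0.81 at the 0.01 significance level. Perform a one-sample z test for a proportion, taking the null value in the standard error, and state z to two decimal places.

z = 1.68

p̂ = 117/135 ≈ 0.8667.
Under H₀, SE = √(0.81·0.19/135) = √(0.00114) = 0.0338.
z = (0.8667 − 0.81)/0.0338 = 0.0567/0.0338 = 1.68.
p-value = P(Z > 1.678) ≈ 0.0466, so at α = 0.01 we fail to reject H₀.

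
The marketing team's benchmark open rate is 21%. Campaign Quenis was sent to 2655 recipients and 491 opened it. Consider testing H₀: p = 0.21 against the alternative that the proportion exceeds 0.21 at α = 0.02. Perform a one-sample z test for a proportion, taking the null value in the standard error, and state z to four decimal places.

z = -3.1710

p̂ = 491/2655 = 0.1849341.
Under H₀, SE = √(0.21·0.79/2655) = √(6.24859e-05) = 0.0079048.
z = (0.1849341 − 0.21)/0.0079048 = -0.0250659/0.0079048 = -3.1710.
p-value = P(Z > -3.171) ≈ 0.9992. With α = 0.02, fail to reject H₀.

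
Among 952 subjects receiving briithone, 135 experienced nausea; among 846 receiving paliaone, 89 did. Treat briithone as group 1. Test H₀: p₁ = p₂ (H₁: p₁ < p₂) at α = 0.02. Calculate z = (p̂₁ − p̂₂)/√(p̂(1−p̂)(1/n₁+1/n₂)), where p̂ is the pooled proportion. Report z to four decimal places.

z = 2.3460

p̂₁ = 135/952 = 0.1418067, p̂₂ = 89/846 = 0.1052009.
Pooled p̂ = (135+89)/(952+846) = 224/1798 = 0.1245829.
SE = √(0.109062 × 0.00223245) = 0.0156037.
z = (0.1418067 − 0.1052009)/0.0156037 = 0.0366058/0.0156037 = 2.3460.
p-value = P(Z < 2.346) ≈ 0.9905; since p > α = 0.02, fail to reject H₀.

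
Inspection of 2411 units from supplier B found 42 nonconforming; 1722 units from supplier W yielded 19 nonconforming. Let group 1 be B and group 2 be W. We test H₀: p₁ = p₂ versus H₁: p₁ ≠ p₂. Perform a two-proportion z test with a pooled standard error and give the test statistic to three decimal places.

z = 1.679

p̂₁ = 42/2411 = 0.0174202, p̂₂ = 19/1722 = 0.0110337.
Pooled p̂ = (42+19)/(2411+1722) = 61/4133 = 0.0147593.
SE = √(0.0145414 × 0.000995486) = 0.0038047.
z = (0.0174202 − 0.0110337)/0.0038047 = 0.0063865/0.0038047 = 1.679.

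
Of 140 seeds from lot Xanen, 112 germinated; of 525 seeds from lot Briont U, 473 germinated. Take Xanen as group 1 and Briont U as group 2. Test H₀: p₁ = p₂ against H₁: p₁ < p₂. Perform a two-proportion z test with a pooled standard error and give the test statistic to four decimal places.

p̂₁ = 112/140 ≈ 0.800000, p̂₂ = 473/525 ≈ 0.900952.
Pooled p̂ = (112+473)/(140+525) = 585/665 = 0.879699.
SE = √(p̂(1−p̂)(1/n₁+1/n₂)) = √(0.879699·0.120301·0.00904762) = √(0.000957496) = 0.030943.
z = (0.800000 − 0.900952)/0.030943 = -0.100952/0.030943 = -3.2625.

z = -3.2625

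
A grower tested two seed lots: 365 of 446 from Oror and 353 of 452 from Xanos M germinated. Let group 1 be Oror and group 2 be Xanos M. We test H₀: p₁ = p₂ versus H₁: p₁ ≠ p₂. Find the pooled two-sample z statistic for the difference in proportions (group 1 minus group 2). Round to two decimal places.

p̂₁ = 365/446 = 0.8184, p̂₂ = 353/452 = 0.7810.
Pooled p̂ = (365+353)/(446+452) = 718/898 = 0.7996.
SE = √(0.160267 × 0.00445454) = 0.0267.
z = (0.8184 − 0.7810)/0.0267 = 0.0374/0.0267 = 1.40.
Two-sided p-value ≈ 2·Φ(−1.400) = 0.1615.

z = 1.40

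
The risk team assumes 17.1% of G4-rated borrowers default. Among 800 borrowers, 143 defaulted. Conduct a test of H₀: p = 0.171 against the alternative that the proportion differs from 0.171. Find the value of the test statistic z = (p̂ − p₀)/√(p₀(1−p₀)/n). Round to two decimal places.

p̂ = 143/800 = 0.1787.
Standard error under H₀: √(0.171×0.829/800) = 0.0133.
z = (0.1787 − 0.171)/0.0133 = 0.0077/0.0133 = 0.58.

z = 0.58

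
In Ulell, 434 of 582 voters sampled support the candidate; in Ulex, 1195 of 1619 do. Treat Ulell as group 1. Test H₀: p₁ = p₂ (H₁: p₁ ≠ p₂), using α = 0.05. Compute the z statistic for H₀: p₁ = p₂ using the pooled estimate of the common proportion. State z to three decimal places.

z = 0.358

p̂₁ = 434/582 = 0.74570, p̂₂ = 1195/1619 = 0.73811.
Pooled p̂ = (434+1195)/(582+1619) = 1629/2201 = 0.74012.
SE = √(p̂(1−p̂)(1/n₁+1/n₂)) = √(0.74012·0.25988·0.00233588) = √(0.000449291) = 0.02120.
z = (0.74570 − 0.73811)/0.02120 = 0.00759/0.02120 = 0.358.
Two-sided p-value ≈ 2·Φ(−0.358) = 0.7201. With α = 0.05, fail to reject H₀.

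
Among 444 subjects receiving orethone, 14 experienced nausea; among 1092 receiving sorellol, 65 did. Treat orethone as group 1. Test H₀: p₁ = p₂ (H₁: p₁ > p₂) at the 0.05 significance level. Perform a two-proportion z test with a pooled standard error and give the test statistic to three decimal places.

p̂₁ = 14/444 ≈ 0.03153, p̂₂ = 65/1092 ≈ 0.05952.
Pooled p̂ = (14+65)/(444+1092) = 79/1536 = 0.05143.
SE = √(0.048787 × 0.003168) = 0.01243.
z = (0.03153 − 0.05952)/0.01243 = -0.02799/0.01243 = -2.252.
p-value = P(Z > -2.252) ≈ 0.9878; since p > α = 0.05, fail to reject H₀.

z = -2.252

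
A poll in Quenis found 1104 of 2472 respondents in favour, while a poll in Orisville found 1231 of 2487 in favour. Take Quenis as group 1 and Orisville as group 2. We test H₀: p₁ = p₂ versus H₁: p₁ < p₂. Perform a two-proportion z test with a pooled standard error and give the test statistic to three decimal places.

p̂₁ = 1104/2472 ≈ 0.446602, p̂₂ = 1231/2487 ≈ 0.494974.
Pooled p̂ = (1104+1231)/(2472+2487) = 2335/4959 = 0.470861.
SE = √(p̂(1−p̂)(1/n₁+1/n₂)) = √(0.470861·0.529139·0.000806622) = √(0.000200971) = 0.014176.
z = (0.446602 − 0.494974)/0.014176 = -0.048372/0.014176 = -3.412.
p-value = P(Z < -3.412) ≈ 0.0003.

z = -3.412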